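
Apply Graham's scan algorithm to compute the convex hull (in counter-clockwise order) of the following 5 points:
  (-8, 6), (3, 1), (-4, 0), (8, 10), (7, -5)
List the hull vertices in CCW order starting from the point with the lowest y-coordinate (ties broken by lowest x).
Hull (CCW) = [(7, -5), (8, 10), (-8, 6), (-4, 0)]

Graham scan procedure:
  1. Find the pivot p₀ = point with lowest y (tie → lowest x): (7, -5).
  2. Sort the remaining points by polar angle around p₀.
  3. Walk through sorted points, maintaining a stack; pop the top while the last three entries make a non-left turn (cross product ≤ 0).
  4. Final stack is the convex hull in CCW order: (7, -5), (8, 10), (-8, 6), (-4, 0).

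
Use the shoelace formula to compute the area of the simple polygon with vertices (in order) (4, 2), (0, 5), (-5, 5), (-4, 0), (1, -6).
Area = 115/2

Shoelace formula: Area = (1/2) |Σ_i (x_i · y_{i+1} − x_{i+1} · y_i)| (indices mod n). Compute each cross term:
  (4)(5) − (0)(2) = 20
  (0)(5) − (-5)(5) = 25
  (-5)(0) − (-4)(5) = 20
  (-4)(-6) − (1)(0) = 24
  (1)(2) − (4)(-6) = 26
Sum = 115, so (signed) Area = 115/2 = 115/2, |Area| = 115/2.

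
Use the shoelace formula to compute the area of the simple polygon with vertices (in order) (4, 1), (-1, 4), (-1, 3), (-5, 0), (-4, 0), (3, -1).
Area = 22

Shoelace formula: Area = (1/2) |Σ_i (x_i · y_{i+1} − x_{i+1} · y_i)| (indices mod n). Compute each cross term:
  (4)(4) − (-1)(1) = 17
  (-1)(3) − (-1)(4) = 1
  (-1)(0) − (-5)(3) = 15
  (-5)(0) − (-4)(0) = 0
  (-4)(-1) − (3)(0) = 4
  (3)(1) − (4)(-1) = 7
Sum = 44, so (signed) Area = 44/2 = 22, |Area| = 22.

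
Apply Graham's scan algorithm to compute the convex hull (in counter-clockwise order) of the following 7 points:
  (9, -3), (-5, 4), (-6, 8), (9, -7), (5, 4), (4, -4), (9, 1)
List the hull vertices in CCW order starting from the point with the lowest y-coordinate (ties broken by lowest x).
Hull (CCW) = [(9, -7), (9, 1), (5, 4), (-6, 8), (-5, 4), (4, -4)]

Graham scan procedure:
  1. Find the pivot p₀ = point with lowest y (tie → lowest x): (9, -7).
  2. Sort the remaining points by polar angle around p₀.
  3. Walk through sorted points, maintaining a stack; pop the top while the last three entries make a non-left turn (cross product ≤ 0).
  4. Final stack is the convex hull in CCW order: (9, -7), (9, 1), (5, 4), (-6, 8), (-5, 4), (4, -4).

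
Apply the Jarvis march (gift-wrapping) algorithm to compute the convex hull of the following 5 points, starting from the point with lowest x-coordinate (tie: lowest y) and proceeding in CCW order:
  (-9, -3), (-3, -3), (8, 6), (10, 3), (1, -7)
Hull (CCW) = [(-9, -3), (1, -7), (10, 3), (8, 6)]

Jarvis march: at each step, from the current hull vertex p, select the next vertex q as the point such that every other point lies strictly to the left of (or on) the directed line p → q. (Equivalently: for every other point r, the cross product (q − p) × (r − p) ≥ 0.)
Starting point (lowest x, tie lowest y): (-9, -3). Wrap until returning to start. Resulting hull: (-9, -3), (1, -7), (10, 3), (8, 6).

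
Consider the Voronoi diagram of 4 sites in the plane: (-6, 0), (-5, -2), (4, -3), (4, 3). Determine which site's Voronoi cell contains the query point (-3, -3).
Nearest site = (-5, -2)

The Voronoi cell of site s contains exactly those query points closer to s than to any other site. Compute squared distances from q = (-3, -3) to each site:
  (-5 − -3)² + (-2 − -3)² = 5
  (-6 − -3)² + (0 − -3)² = 18
  (4 − -3)² + (-3 − -3)² = 49
  (4 − -3)² + (3 − -3)² = 85
Minimum is attained by (-5, -2), so q lies in its Voronoi cell.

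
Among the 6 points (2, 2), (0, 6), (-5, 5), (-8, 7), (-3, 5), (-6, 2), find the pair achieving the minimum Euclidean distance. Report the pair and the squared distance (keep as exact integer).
Pair = ((-5, 5), (-3, 5)); squared distance = 4

Compute all C(6, 2) = 15 pairwise squared distances (x_i − x_j)² + (y_i − y_j)². The minimum is 4, attained by the pair ((-5, 5), (-3, 5)).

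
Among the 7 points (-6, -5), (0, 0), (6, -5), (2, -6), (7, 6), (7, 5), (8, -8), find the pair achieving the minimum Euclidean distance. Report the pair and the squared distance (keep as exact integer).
Pair = ((7, 6), (7, 5)); squared distance = 1

Compute all C(7, 2) = 21 pairwise squared distances (x_i − x_j)² + (y_i − y_j)². The minimum is 1, attained by the pair ((7, 6), (7, 5)).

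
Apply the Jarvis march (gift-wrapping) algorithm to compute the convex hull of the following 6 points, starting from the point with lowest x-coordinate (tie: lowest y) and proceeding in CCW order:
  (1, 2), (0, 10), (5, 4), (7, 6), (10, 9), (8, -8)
Hull (CCW) = [(0, 10), (1, 2), (8, -8), (10, 9)]

Jarvis march: at each step, from the current hull vertex p, select the next vertex q as the point such that every other point lies strictly to the left of (or on) the directed line p → q. (Equivalently: for every other point r, the cross product (q − p) × (r − p) ≥ 0.)
Starting point (lowest x, tie lowest y): (0, 10). Wrap until returning to start. Resulting hull: (0, 10), (1, 2), (8, -8), (10, 9).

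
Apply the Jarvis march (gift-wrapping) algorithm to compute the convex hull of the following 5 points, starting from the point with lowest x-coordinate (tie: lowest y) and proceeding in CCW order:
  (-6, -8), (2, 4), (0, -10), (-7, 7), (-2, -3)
Hull (CCW) = [(-7, 7), (-6, -8), (0, -10), (2, 4)]

Jarvis march: at each step, from the current hull vertex p, select the next vertex q as the point such that every other point lies strictly to the left of (or on) the directed line p → q. (Equivalently: for every other point r, the cross product (q − p) × (r − p) ≥ 0.)
Starting point (lowest x, tie lowest y): (-7, 7). Wrap until returning to start. Resulting hull: (-7, 7), (-6, -8), (0, -10), (2, 4).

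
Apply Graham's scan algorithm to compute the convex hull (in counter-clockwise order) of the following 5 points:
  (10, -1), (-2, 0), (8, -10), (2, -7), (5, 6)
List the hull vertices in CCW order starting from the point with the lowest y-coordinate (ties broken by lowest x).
Hull (CCW) = [(8, -10), (10, -1), (5, 6), (-2, 0), (2, -7)]

Graham scan procedure:
  1. Find the pivot p₀ = point with lowest y (tie → lowest x): (8, -10).
  2. Sort the remaining points by polar angle around p₀.
  3. Walk through sorted points, maintaining a stack; pop the top while the last three entries make a non-left turn (cross product ≤ 0).
  4. Final stack is the convex hull in CCW order: (8, -10), (10, -1), (5, 6), (-2, 0), (2, -7).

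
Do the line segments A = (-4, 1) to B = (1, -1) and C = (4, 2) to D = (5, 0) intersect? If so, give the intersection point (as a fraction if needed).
No (intersection of containing lines falls outside at least one segment)

Parametrize and solve: t = 17/8, s = 21/8. At least one of these is outside [0, 1], so the segments do not intersect.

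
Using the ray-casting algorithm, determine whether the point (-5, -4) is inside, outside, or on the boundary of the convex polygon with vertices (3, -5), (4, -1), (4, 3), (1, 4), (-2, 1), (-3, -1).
The point (-5, -4) lies strictly outside the polygon

Cast a horizontal ray to the right from the query point and count how many polygon edges it crosses (each edge strictly once or zero times, handled with the usual half-open convention). 
Parity of crossings → even ⇒ outside.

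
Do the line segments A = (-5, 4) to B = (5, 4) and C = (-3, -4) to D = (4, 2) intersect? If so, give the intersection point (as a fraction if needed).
No (intersection of containing lines falls outside at least one segment)

Parametrize and solve: t = 17/15, s = 4/3. At least one of these is outside [0, 1], so the segments do not intersect.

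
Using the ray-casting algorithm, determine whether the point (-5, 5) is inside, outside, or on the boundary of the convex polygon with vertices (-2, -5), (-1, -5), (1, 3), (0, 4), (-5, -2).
The point (-5, 5) lies strictly outside the polygon

Cast a horizontal ray to the right from the query point and count how many polygon edges it crosses (each edge strictly once or zero times, handled with the usual half-open convention). 
Parity of crossings → even ⇒ outside.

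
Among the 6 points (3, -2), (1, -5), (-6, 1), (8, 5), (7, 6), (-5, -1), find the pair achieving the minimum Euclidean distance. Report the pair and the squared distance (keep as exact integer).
Pair = ((8, 5), (7, 6)); squared distance = 2

Compute all C(6, 2) = 15 pairwise squared distances (x_i − x_j)² + (y_i − y_j)². The minimum is 2, attained by the pair ((8, 5), (7, 6)).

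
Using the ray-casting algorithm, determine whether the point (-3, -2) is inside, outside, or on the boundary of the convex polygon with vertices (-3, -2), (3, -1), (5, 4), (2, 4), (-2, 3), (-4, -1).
The point (-3, -2) lies on the polygon boundary

Boundary check: the query satisfies the collinearity and bounding-box conditions for some polygon edge, so it lies exactly on the boundary.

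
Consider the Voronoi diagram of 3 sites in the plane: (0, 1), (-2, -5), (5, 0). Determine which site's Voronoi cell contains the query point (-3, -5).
Nearest site = (-2, -5)

The Voronoi cell of site s contains exactly those query points closer to s than to any other site. Compute squared distances from q = (-3, -5) to each site:
  (-2 − -3)² + (-5 − -5)² = 1
  (0 − -3)² + (1 − -5)² = 45
  (5 − -3)² + (0 − -5)² = 89
Minimum is attained by (-2, -5), so q lies in its Voronoi cell.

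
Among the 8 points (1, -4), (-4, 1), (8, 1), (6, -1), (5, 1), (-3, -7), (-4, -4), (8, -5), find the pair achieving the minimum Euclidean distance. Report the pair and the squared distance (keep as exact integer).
Pair = ((6, -1), (5, 1)); squared distance = 5

Compute all C(8, 2) = 28 pairwise squared distances (x_i − x_j)² + (y_i − y_j)². The minimum is 5, attained by the pair ((6, -1), (5, 1)).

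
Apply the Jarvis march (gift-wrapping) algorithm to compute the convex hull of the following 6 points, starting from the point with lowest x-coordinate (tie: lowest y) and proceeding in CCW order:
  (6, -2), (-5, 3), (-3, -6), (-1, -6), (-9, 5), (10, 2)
Hull (CCW) = [(-9, 5), (-3, -6), (-1, -6), (6, -2), (10, 2)]

Jarvis march: at each step, from the current hull vertex p, select the next vertex q as the point such that every other point lies strictly to the left of (or on) the directed line p → q. (Equivalently: for every other point r, the cross product (q − p) × (r − p) ≥ 0.)
Starting point (lowest x, tie lowest y): (-9, 5). Wrap until returning to start. Resulting hull: (-9, 5), (-3, -6), (-1, -6), (6, -2), (10, 2).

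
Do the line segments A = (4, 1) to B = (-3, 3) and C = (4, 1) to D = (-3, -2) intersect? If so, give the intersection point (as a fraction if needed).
Yes; intersection at (4, 1) (t = 0 on AB, s = 0 on CD)

Parametrize AB as A + t(B − A) = (4 + -7 t, 1 + 2 t) and CD as C + s(D − C) = (4 + -7 s, 1 + -3 s). Solve the linear system for (t, s). Determinant = -35 ≠ 0, so a unique intersection of the containing lines exists. Solution: t = 0, s = 0 — both in [0, 1], so the segments cross. Intersection point: (4, 1).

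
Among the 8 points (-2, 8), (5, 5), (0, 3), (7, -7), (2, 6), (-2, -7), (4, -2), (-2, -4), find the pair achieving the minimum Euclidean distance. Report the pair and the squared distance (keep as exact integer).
Pair = ((-2, -7), (-2, -4)); squared distance = 9

Compute all C(8, 2) = 28 pairwise squared distances (x_i − x_j)² + (y_i − y_j)². The minimum is 9, attained by the pair ((-2, -7), (-2, -4)).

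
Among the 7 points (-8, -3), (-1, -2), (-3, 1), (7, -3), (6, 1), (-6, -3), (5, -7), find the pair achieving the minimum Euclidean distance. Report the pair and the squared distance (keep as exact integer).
Pair = ((-8, -3), (-6, -3)); squared distance = 4

Compute all C(7, 2) = 21 pairwise squared distances (x_i − x_j)² + (y_i − y_j)². The minimum is 4, attained by the pair ((-8, -3), (-6, -3)).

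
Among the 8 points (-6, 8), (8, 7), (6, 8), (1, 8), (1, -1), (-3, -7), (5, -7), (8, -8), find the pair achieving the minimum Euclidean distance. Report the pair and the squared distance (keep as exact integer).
Pair = ((8, 7), (6, 8)); squared distance = 5

Compute all C(8, 2) = 28 pairwise squared distances (x_i − x_j)² + (y_i − y_j)². The minimum is 5, attained by the pair ((8, 7), (6, 8)).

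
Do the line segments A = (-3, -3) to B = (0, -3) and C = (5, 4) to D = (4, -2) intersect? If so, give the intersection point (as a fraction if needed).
No (intersection of containing lines falls outside at least one segment)

Parametrize and solve: t = 41/18, s = 7/6. At least one of these is outside [0, 1], so the segments do not intersect.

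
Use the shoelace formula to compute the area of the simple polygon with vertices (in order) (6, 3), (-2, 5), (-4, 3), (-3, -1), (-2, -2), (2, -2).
Area = 93/2

Shoelace formula: Area = (1/2) |Σ_i (x_i · y_{i+1} − x_{i+1} · y_i)| (indices mod n). Compute each cross term:
  (6)(5) − (-2)(3) = 36
  (-2)(3) − (-4)(5) = 14
  (-4)(-1) − (-3)(3) = 13
  (-3)(-2) − (-2)(-1) = 4
  (-2)(-2) − (2)(-2) = 8
  (2)(3) − (6)(-2) = 18
Sum = 93, so (signed) Area = 93/2 = 93/2, |Area| = 93/2.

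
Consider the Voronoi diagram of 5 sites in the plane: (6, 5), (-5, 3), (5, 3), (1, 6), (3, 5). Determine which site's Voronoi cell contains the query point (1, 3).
Nearest site = (3, 5)

The Voronoi cell of site s contains exactly those query points closer to s than to any other site. Compute squared distances from q = (1, 3) to each site:
  (3 − 1)² + (5 − 3)² = 8
  (1 − 1)² + (6 − 3)² = 9
  (5 − 1)² + (3 − 3)² = 16
  (6 − 1)² + (5 − 3)² = 29
  (-5 − 1)² + (3 − 3)² = 36
Minimum is attained by (3, 5), so q lies in its Voronoi cell.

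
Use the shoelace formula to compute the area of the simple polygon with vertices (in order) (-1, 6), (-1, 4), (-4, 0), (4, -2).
Area = 24

Shoelace formula: Area = (1/2) |Σ_i (x_i · y_{i+1} − x_{i+1} · y_i)| (indices mod n). Compute each cross term:
  (-1)(4) − (-1)(6) = 2
  (-1)(0) − (-4)(4) = 16
  (-4)(-2) − (4)(0) = 8
  (4)(6) − (-1)(-2) = 22
Sum = 48, so (signed) Area = 48/2 = 24, |Area| = 24.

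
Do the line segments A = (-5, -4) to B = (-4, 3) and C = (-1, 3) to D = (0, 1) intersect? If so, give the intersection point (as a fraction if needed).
No (intersection of containing lines falls outside at least one segment)

Parametrize and solve: t = 5/3, s = -7/3. At least one of these is outside [0, 1], so the segments do not intersect.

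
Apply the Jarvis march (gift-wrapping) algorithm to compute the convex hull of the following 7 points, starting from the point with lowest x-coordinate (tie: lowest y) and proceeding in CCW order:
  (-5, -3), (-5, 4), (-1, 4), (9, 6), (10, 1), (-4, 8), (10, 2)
Hull (CCW) = [(-5, -3), (10, 1), (10, 2), (9, 6), (-4, 8), (-5, 4)]

Jarvis march: at each step, from the current hull vertex p, select the next vertex q as the point such that every other point lies strictly to the left of (or on) the directed line p → q. (Equivalently: for every other point r, the cross product (q − p) × (r − p) ≥ 0.)
Starting point (lowest x, tie lowest y): (-5, -3). Wrap until returning to start. Resulting hull: (-5, -3), (10, 1), (10, 2), (9, 6), (-4, 8), (-5, 4).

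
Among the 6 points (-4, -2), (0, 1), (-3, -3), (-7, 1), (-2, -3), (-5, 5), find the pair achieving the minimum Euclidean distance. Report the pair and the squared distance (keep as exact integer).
Pair = ((-3, -3), (-2, -3)); squared distance = 1

Compute all C(6, 2) = 15 pairwise squared distances (x_i − x_j)² + (y_i − y_j)². The minimum is 1, attained by the pair ((-3, -3), (-2, -3)).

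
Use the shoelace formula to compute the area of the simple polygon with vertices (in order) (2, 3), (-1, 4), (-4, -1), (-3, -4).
Area = 20

Shoelace formula: Area = (1/2) |Σ_i (x_i · y_{i+1} − x_{i+1} · y_i)| (indices mod n). Compute each cross term:
  (2)(4) − (-1)(3) = 11
  (-1)(-1) − (-4)(4) = 17
  (-4)(-4) − (-3)(-1) = 13
  (-3)(3) − (2)(-4) = -1
Sum = 40, so (signed) Area = 40/2 = 20, |Area| = 20.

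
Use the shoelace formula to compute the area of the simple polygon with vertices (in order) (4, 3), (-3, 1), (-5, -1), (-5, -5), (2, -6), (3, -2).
Area = 56

Shoelace formula: Area = (1/2) |Σ_i (x_i · y_{i+1} − x_{i+1} · y_i)| (indices mod n). Compute each cross term:
  (4)(1) − (-3)(3) = 13
  (-3)(-1) − (-5)(1) = 8
  (-5)(-5) − (-5)(-1) = 20
  (-5)(-6) − (2)(-5) = 40
  (2)(-2) − (3)(-6) = 14
  (3)(3) − (4)(-2) = 17
Sum = 112, so (signed) Area = 112/2 = 56, |Area| = 56.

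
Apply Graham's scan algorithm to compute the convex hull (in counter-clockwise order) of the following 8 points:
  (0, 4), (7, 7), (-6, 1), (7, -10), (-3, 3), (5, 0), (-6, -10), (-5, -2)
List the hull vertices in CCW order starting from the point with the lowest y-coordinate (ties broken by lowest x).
Hull (CCW) = [(-6, -10), (7, -10), (7, 7), (-3, 3), (-6, 1)]

Graham scan procedure:
  1. Find the pivot p₀ = point with lowest y (tie → lowest x): (-6, -10).
  2. Sort the remaining points by polar angle around p₀.
  3. Walk through sorted points, maintaining a stack; pop the top while the last three entries make a non-left turn (cross product ≤ 0).
  4. Final stack is the convex hull in CCW order: (-6, -10), (7, -10), (7, 7), (-3, 3), (-6, 1).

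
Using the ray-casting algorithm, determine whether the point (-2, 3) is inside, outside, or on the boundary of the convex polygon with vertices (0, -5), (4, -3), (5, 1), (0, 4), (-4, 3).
The point (-2, 3) lies strictly inside the polygon

Cast a horizontal ray to the right from the query point and count how many polygon edges it crosses (each edge strictly once or zero times, handled with the usual half-open convention). 
Parity of crossings → odd ⇒ inside.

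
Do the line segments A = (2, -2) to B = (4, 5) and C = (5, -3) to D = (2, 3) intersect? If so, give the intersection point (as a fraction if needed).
Yes; intersection at (32/11, 13/11) (t = 5/11 on AB, s = 23/33 on CD)

Parametrize AB as A + t(B − A) = (2 + 2 t, -2 + 7 t) and CD as C + s(D − C) = (5 + -3 s, -3 + 6 s). Solve the linear system for (t, s). Determinant = -33 ≠ 0, so a unique intersection of the containing lines exists. Solution: t = 5/11, s = 23/33 — both in [0, 1], so the segments cross. Intersection point: (32/11, 13/11).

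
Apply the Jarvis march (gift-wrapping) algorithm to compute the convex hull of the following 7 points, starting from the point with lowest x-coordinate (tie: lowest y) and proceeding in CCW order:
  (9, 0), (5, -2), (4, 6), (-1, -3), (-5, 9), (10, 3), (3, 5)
Hull (CCW) = [(-5, 9), (-1, -3), (5, -2), (9, 0), (10, 3), (4, 6)]

Jarvis march: at each step, from the current hull vertex p, select the next vertex q as the point such that every other point lies strictly to the left of (or on) the directed line p → q. (Equivalently: for every other point r, the cross product (q − p) × (r − p) ≥ 0.)
Starting point (lowest x, tie lowest y): (-5, 9). Wrap until returning to start. Resulting hull: (-5, 9), (-1, -3), (5, -2), (9, 0), (10, 3), (4, 6).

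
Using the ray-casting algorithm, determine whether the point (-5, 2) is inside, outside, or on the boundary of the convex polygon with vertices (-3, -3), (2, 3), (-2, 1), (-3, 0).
The point (-5, 2) lies strictly outside the polygon

Cast a horizontal ray to the right from the query point and count how many polygon edges it crosses (each edge strictly once or zero times, handled with the usual half-open convention). 
Parity of crossings → even ⇒ outside.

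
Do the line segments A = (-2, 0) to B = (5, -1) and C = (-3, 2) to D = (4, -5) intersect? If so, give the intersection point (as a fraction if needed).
Yes; intersection at (-5/6, -1/6) (t = 1/6 on AB, s = 13/42 on CD)

Parametrize AB as A + t(B − A) = (-2 + 7 t, 0 + -1 t) and CD as C + s(D − C) = (-3 + 7 s, 2 + -7 s). Solve the linear system for (t, s). Determinant = 42 ≠ 0, so a unique intersection of the containing lines exists. Solution: t = 1/6, s = 13/42 — both in [0, 1], so the segments cross. Intersection point: (-5/6, -1/6).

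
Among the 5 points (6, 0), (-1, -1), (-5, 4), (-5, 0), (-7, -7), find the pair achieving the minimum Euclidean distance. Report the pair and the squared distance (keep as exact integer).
Pair = ((-5, 4), (-5, 0)); squared distance = 16

Compute all C(5, 2) = 10 pairwise squared distances (x_i − x_j)² + (y_i − y_j)². The minimum is 16, attained by the pair ((-5, 4), (-5, 0)).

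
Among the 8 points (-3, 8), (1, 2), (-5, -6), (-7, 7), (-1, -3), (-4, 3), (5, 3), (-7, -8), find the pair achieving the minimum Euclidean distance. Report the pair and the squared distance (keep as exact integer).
Pair = ((-5, -6), (-7, -8)); squared distance = 8

Compute all C(8, 2) = 28 pairwise squared distances (x_i − x_j)² + (y_i − y_j)². The minimum is 8, attained by the pair ((-5, -6), (-7, -8)).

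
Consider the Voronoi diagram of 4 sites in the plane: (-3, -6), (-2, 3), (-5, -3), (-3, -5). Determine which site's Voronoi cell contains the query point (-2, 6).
Nearest site = (-2, 3)

The Voronoi cell of site s contains exactly those query points closer to s than to any other site. Compute squared distances from q = (-2, 6) to each site:
  (-2 − -2)² + (3 − 6)² = 9
  (-5 − -2)² + (-3 − 6)² = 90
  (-3 − -2)² + (-5 − 6)² = 122
  (-3 − -2)² + (-6 − 6)² = 145
Minimum is attained by (-2, 3), so q lies in its Voronoi cell.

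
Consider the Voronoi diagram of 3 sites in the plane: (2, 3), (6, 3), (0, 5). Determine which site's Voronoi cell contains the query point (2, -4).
Nearest site = (2, 3)

The Voronoi cell of site s contains exactly those query points closer to s than to any other site. Compute squared distances from q = (2, -4) to each site:
  (2 − 2)² + (3 − -4)² = 49
  (6 − 2)² + (3 − -4)² = 65
  (0 − 2)² + (5 − -4)² = 85
Minimum is attained by (2, 3), so q lies in its Voronoi cell.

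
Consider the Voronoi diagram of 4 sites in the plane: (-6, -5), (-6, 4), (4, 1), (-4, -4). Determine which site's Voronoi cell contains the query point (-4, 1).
Nearest site = (-6, 4)

The Voronoi cell of site s contains exactly those query points closer to s than to any other site. Compute squared distances from q = (-4, 1) to each site:
  (-6 − -4)² + (4 − 1)² = 13
  (-4 − -4)² + (-4 − 1)² = 25
  (-6 − -4)² + (-5 − 1)² = 40
  (4 − -4)² + (1 − 1)² = 64
Minimum is attained by (-6, 4), so q lies in its Voronoi cell.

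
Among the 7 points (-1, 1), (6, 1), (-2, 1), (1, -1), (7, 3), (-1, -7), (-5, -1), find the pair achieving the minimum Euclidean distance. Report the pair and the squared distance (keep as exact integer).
Pair = ((-1, 1), (-2, 1)); squared distance = 1

Compute all C(7, 2) = 21 pairwise squared distances (x_i − x_j)² + (y_i − y_j)². The minimum is 1, attained by the pair ((-1, 1), (-2, 1)).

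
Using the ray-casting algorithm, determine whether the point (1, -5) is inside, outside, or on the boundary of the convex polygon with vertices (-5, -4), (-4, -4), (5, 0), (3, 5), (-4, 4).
The point (1, -5) lies strictly outside the polygon

Cast a horizontal ray to the right from the query point and count how many polygon edges it crosses (each edge strictly once or zero times, handled with the usual half-open convention). 
Parity of crossings → even ⇒ outside.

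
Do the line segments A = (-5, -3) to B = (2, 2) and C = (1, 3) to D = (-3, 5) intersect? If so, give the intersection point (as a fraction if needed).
No (intersection of containing lines falls outside at least one segment)

Parametrize and solve: t = 18/17, s = -6/17. At least one of these is outside [0, 1], so the segments do not intersect.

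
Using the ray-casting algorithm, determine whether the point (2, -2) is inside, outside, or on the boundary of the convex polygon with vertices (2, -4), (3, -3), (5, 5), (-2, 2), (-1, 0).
The point (2, -2) lies strictly inside the polygon

Cast a horizontal ray to the right from the query point and count how many polygon edges it crosses (each edge strictly once or zero times, handled with the usual half-open convention). 
Parity of crossings → odd ⇒ inside.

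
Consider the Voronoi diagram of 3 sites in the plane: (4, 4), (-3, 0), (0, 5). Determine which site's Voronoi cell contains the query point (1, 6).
Nearest site = (0, 5)

The Voronoi cell of site s contains exactly those query points closer to s than to any other site. Compute squared distances from q = (1, 6) to each site:
  (0 − 1)² + (5 − 6)² = 2
  (4 − 1)² + (4 − 6)² = 13
  (-3 − 1)² + (0 − 6)² = 52
Minimum is attained by (0, 5), so q lies in its Voronoi cell.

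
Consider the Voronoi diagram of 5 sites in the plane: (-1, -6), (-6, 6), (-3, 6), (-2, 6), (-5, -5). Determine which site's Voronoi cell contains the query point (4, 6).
Nearest site = (-2, 6)

The Voronoi cell of site s contains exactly those query points closer to s than to any other site. Compute squared distances from q = (4, 6) to each site:
  (-2 − 4)² + (6 − 6)² = 36
  (-3 − 4)² + (6 − 6)² = 49
  (-6 − 4)² + (6 − 6)² = 100
  (-1 − 4)² + (-6 − 6)² = 169
  (-5 − 4)² + (-5 − 6)² = 202
Minimum is attained by (-2, 6), so q lies in its Voronoi cell.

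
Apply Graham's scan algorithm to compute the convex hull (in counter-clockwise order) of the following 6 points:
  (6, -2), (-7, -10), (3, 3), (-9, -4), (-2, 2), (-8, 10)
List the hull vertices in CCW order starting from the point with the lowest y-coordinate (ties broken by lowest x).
Hull (CCW) = [(-7, -10), (6, -2), (3, 3), (-8, 10), (-9, -4)]

Graham scan procedure:
  1. Find the pivot p₀ = point with lowest y (tie → lowest x): (-7, -10).
  2. Sort the remaining points by polar angle around p₀.
  3. Walk through sorted points, maintaining a stack; pop the top while the last three entries make a non-left turn (cross product ≤ 0).
  4. Final stack is the convex hull in CCW order: (-7, -10), (6, -2), (3, 3), (-8, 10), (-9, -4).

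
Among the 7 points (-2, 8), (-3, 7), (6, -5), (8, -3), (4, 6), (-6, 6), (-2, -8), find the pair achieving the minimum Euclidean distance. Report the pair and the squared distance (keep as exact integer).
Pair = ((-2, 8), (-3, 7)); squared distance = 2

Compute all C(7, 2) = 21 pairwise squared distances (x_i − x_j)² + (y_i − y_j)². The minimum is 2, attained by the pair ((-2, 8), (-3, 7)).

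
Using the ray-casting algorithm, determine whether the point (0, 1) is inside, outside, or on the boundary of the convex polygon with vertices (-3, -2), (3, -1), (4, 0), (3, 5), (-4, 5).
The point (0, 1) lies strictly inside the polygon

Cast a horizontal ray to the right from the query point and count how many polygon edges it crosses (each edge strictly once or zero times, handled with the usual half-open convention). 
Parity of crossings → odd ⇒ inside.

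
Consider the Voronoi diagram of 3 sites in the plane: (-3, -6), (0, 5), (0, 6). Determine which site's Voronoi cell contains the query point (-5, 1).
Nearest site = (0, 5)

The Voronoi cell of site s contains exactly those query points closer to s than to any other site. Compute squared distances from q = (-5, 1) to each site:
  (0 − -5)² + (5 − 1)² = 41
  (0 − -5)² + (6 − 1)² = 50
  (-3 − -5)² + (-6 − 1)² = 53
Minimum is attained by (0, 5), so q lies in its Voronoi cell.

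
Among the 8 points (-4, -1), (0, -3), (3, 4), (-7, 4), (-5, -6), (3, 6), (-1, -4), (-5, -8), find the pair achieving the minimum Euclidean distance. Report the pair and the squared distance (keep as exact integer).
Pair = ((0, -3), (-1, -4)); squared distance = 2

Compute all C(8, 2) = 28 pairwise squared distances (x_i − x_j)² + (y_i − y_j)². The minimum is 2, attained by the pair ((0, -3), (-1, -4)).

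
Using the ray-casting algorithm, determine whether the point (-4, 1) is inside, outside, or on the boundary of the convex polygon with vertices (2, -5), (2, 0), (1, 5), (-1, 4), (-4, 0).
The point (-4, 1) lies strictly outside the polygon

Cast a horizontal ray to the right from the query point and count how many polygon edges it crosses (each edge strictly once or zero times, handled with the usual half-open convention). 
Parity of crossings → even ⇒ outside.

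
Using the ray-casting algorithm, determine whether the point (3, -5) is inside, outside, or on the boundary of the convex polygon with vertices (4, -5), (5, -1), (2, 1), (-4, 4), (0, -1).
The point (3, -5) lies strictly outside the polygon

Cast a horizontal ray to the right from the query point and count how many polygon edges it crosses (each edge strictly once or zero times, handled with the usual half-open convention). 
Parity of crossings → even ⇒ outside.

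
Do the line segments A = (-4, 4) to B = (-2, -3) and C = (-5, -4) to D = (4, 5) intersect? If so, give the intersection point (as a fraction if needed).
Yes; intersection at (-22/9, -13/9) (t = 7/9 on AB, s = 23/81 on CD)

Parametrize AB as A + t(B − A) = (-4 + 2 t, 4 + -7 t) and CD as C + s(D − C) = (-5 + 9 s, -4 + 9 s). Solve the linear system for (t, s). Determinant = -81 ≠ 0, so a unique intersection of the containing lines exists. Solution: t = 7/9, s = 23/81 — both in [0, 1], so the segments cross. Intersection point: (-22/9, -13/9).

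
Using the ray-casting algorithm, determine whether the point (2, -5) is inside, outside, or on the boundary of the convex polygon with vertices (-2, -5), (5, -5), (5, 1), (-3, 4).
The point (2, -5) lies on the polygon boundary

Boundary check: the query satisfies the collinearity and bounding-box conditions for some polygon edge, so it lies exactly on the boundary.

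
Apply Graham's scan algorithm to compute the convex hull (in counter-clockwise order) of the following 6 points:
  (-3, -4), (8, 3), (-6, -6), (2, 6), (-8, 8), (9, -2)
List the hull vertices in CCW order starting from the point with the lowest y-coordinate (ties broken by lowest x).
Hull (CCW) = [(-6, -6), (9, -2), (8, 3), (2, 6), (-8, 8)]

Graham scan procedure:
  1. Find the pivot p₀ = point with lowest y (tie → lowest x): (-6, -6).
  2. Sort the remaining points by polar angle around p₀.
  3. Walk through sorted points, maintaining a stack; pop the top while the last three entries make a non-left turn (cross product ≤ 0).
  4. Final stack is the convex hull in CCW order: (-6, -6), (9, -2), (8, 3), (2, 6), (-8, 8).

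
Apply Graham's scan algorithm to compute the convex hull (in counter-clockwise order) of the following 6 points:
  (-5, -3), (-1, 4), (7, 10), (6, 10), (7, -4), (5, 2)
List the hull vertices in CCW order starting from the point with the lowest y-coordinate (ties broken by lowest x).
Hull (CCW) = [(7, -4), (7, 10), (6, 10), (-1, 4), (-5, -3)]

Graham scan procedure:
  1. Find the pivot p₀ = point with lowest y (tie → lowest x): (7, -4).
  2. Sort the remaining points by polar angle around p₀.
  3. Walk through sorted points, maintaining a stack; pop the top while the last three entries make a non-left turn (cross product ≤ 0).
  4. Final stack is the convex hull in CCW order: (7, -4), (7, 10), (6, 10), (-1, 4), (-5, -3).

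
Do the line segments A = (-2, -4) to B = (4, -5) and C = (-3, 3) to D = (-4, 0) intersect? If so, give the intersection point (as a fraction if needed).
No (intersection of containing lines falls outside at least one segment)

Parametrize and solve: t = -10/19, s = 41/19. At least one of these is outside [0, 1], so the segments do not intersect.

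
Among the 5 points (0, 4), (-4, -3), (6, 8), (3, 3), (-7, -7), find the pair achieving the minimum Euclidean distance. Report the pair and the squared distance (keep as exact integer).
Pair = ((0, 4), (3, 3)); squared distance = 10

Compute all C(5, 2) = 10 pairwise squared distances (x_i − x_j)² + (y_i − y_j)². The minimum is 10, attained by the pair ((0, 4), (3, 3)).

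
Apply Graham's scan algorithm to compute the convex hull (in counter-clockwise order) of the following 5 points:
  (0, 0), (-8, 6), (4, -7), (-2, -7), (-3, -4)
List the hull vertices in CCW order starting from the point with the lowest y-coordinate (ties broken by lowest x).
Hull (CCW) = [(-2, -7), (4, -7), (0, 0), (-8, 6)]

Graham scan procedure:
  1. Find the pivot p₀ = point with lowest y (tie → lowest x): (-2, -7).
  2. Sort the remaining points by polar angle around p₀.
  3. Walk through sorted points, maintaining a stack; pop the top while the last three entries make a non-left turn (cross product ≤ 0).
  4. Final stack is the convex hull in CCW order: (-2, -7), (4, -7), (0, 0), (-8, 6).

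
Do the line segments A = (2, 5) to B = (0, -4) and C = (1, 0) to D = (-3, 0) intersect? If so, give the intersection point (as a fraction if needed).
Yes; intersection at (8/9, 0) (t = 5/9 on AB, s = 1/36 on CD)

Parametrize AB as A + t(B − A) = (2 + -2 t, 5 + -9 t) and CD as C + s(D − C) = (1 + -4 s, 0 + 0 s). Solve the linear system for (t, s). Determinant = 36 ≠ 0, so a unique intersection of the containing lines exists. Solution: t = 5/9, s = 1/36 — both in [0, 1], so the segments cross. Intersection point: (8/9, 0).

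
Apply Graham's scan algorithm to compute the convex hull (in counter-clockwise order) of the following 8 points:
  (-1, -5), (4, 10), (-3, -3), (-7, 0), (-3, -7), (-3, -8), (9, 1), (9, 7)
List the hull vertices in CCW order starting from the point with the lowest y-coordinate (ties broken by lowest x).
Hull (CCW) = [(-3, -8), (9, 1), (9, 7), (4, 10), (-7, 0)]

Graham scan procedure:
  1. Find the pivot p₀ = point with lowest y (tie → lowest x): (-3, -8).
  2. Sort the remaining points by polar angle around p₀.
  3. Walk through sorted points, maintaining a stack; pop the top while the last three entries make a non-left turn (cross product ≤ 0).
  4. Final stack is the convex hull in CCW order: (-3, -8), (9, 1), (9, 7), (4, 10), (-7, 0).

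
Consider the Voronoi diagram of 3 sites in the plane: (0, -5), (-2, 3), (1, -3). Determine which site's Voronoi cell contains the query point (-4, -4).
Nearest site = (0, -5)

The Voronoi cell of site s contains exactly those query points closer to s than to any other site. Compute squared distances from q = (-4, -4) to each site:
  (0 − -4)² + (-5 − -4)² = 17
  (1 − -4)² + (-3 − -4)² = 26
  (-2 − -4)² + (3 − -4)² = 53
Minimum is attained by (0, -5), so q lies in its Voronoi cell.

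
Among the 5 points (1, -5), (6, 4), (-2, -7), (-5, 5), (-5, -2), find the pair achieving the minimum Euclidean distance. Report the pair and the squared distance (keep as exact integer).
Pair = ((1, -5), (-2, -7)); squared distance = 13

Compute all C(5, 2) = 10 pairwise squared distances (x_i − x_j)² + (y_i − y_j)². The minimum is 13, attained by the pair ((1, -5), (-2, -7)).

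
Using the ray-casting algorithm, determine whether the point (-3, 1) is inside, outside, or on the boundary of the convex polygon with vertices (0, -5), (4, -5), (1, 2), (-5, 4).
The point (-3, 1) lies strictly inside the polygon

Cast a horizontal ray to the right from the query point and count how many polygon edges it crosses (each edge strictly once or zero times, handled with the usual half-open convention). 
Parity of crossings → odd ⇒ inside.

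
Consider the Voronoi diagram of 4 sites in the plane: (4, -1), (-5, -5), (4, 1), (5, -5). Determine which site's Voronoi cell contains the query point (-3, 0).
Nearest site = (-5, -5)

The Voronoi cell of site s contains exactly those query points closer to s than to any other site. Compute squared distances from q = (-3, 0) to each site:
  (-5 − -3)² + (-5 − 0)² = 29
  (4 − -3)² + (-1 − 0)² = 50
  (4 − -3)² + (1 − 0)² = 50
  (5 − -3)² + (-5 − 0)² = 89
Minimum is attained by (-5, -5), so q lies in its Voronoi cell.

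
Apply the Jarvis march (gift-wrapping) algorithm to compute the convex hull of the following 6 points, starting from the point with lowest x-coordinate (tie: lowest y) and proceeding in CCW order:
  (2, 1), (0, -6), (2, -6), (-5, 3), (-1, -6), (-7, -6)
Hull (CCW) = [(-7, -6), (2, -6), (2, 1), (-5, 3)]

Jarvis march: at each step, from the current hull vertex p, select the next vertex q as the point such that every other point lies strictly to the left of (or on) the directed line p → q. (Equivalently: for every other point r, the cross product (q − p) × (r − p) ≥ 0.)
Starting point (lowest x, tie lowest y): (-7, -6). Wrap until returning to start. Resulting hull: (-7, -6), (2, -6), (2, 1), (-5, 3).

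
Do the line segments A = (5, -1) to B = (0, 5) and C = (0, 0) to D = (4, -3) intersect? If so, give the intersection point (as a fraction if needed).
No (intersection of containing lines falls outside at least one segment)

Parametrize and solve: t = -11/9, s = 25/9. At least one of these is outside [0, 1], so the segments do not intersect.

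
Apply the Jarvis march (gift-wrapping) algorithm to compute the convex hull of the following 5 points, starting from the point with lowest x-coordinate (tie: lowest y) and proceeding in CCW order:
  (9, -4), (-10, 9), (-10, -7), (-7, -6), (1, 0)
Hull (CCW) = [(-10, -7), (9, -4), (-10, 9)]

Jarvis march: at each step, from the current hull vertex p, select the next vertex q as the point such that every other point lies strictly to the left of (or on) the directed line p → q. (Equivalently: for every other point r, the cross product (q − p) × (r − p) ≥ 0.)
Starting point (lowest x, tie lowest y): (-10, -7). Wrap until returning to start. Resulting hull: (-10, -7), (9, -4), (-10, 9).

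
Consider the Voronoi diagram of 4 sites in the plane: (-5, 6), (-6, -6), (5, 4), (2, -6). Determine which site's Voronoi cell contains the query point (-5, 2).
Nearest site = (-5, 6)

The Voronoi cell of site s contains exactly those query points closer to s than to any other site. Compute squared distances from q = (-5, 2) to each site:
  (-5 − -5)² + (6 − 2)² = 16
  (-6 − -5)² + (-6 − 2)² = 65
  (5 − -5)² + (4 − 2)² = 104
  (2 − -5)² + (-6 − 2)² = 113
Minimum is attained by (-5, 6), so q lies in its Voronoi cell.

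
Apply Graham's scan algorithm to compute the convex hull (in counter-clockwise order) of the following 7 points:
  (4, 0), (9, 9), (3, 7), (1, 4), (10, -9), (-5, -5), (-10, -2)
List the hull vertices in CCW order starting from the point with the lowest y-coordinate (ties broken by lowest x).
Hull (CCW) = [(10, -9), (9, 9), (3, 7), (-10, -2), (-5, -5)]

Graham scan procedure:
  1. Find the pivot p₀ = point with lowest y (tie → lowest x): (10, -9).
  2. Sort the remaining points by polar angle around p₀.
  3. Walk through sorted points, maintaining a stack; pop the top while the last three entries make a non-left turn (cross product ≤ 0).
  4. Final stack is the convex hull in CCW order: (10, -9), (9, 9), (3, 7), (-10, -2), (-5, -5).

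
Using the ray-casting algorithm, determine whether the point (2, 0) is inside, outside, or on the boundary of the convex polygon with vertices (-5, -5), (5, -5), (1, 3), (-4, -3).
The point (2, 0) lies strictly inside the polygon

Cast a horizontal ray to the right from the query point and count how many polygon edges it crosses (each edge strictly once or zero times, handled with the usual half-open convention). 
Parity of crossings → odd ⇒ inside.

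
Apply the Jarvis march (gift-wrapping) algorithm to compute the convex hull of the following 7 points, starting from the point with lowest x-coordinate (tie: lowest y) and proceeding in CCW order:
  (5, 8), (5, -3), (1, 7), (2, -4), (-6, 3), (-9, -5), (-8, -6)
Hull (CCW) = [(-9, -5), (-8, -6), (2, -4), (5, -3), (5, 8), (1, 7), (-6, 3)]

Jarvis march: at each step, from the current hull vertex p, select the next vertex q as the point such that every other point lies strictly to the left of (or on) the directed line p → q. (Equivalently: for every other point r, the cross product (q − p) × (r − p) ≥ 0.)
Starting point (lowest x, tie lowest y): (-9, -5). Wrap until returning to start. Resulting hull: (-9, -5), (-8, -6), (2, -4), (5, -3), (5, 8), (1, 7), (-6, 3).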